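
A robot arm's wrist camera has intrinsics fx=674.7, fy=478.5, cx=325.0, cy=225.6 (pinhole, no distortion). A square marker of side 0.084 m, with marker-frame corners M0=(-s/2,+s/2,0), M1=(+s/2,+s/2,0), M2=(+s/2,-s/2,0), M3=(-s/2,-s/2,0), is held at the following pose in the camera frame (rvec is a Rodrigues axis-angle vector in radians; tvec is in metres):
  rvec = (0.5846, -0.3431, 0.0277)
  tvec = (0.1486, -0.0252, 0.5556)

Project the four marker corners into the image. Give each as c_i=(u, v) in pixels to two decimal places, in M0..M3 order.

Intrinsics K: fx=674.7, fy=478.5, cx=325.0, cy=225.6
Marker side s = 0.084 m; corners in marker frame (Z=0):
  M0 = (-0.0420, +0.0420, 0)
  M1 = (+0.0420, +0.0420, 0)
  M2 = (+0.0420, -0.0420, 0)
  M3 = (-0.0420, -0.0420, 0)
rvec = (0.5846, -0.3431, 0.0277), |rvec| = θ = 0.67841 rad = 38.870°
Rodrigues: sinθ=0.62756, 1−cosθ=0.22143; R = I + sinθ·[k]× + (1−cosθ)·[k]×²:
    [+0.94300 -0.12212 -0.30959]
    [-0.07088 +0.83521 -0.54535]
    [+0.32517 +0.53621 +0.77894]
t = (0.1486, -0.0252, 0.5556) m
M0: Pc = R·M0+t = (+0.10387, +0.01286, +0.56446); u = 674.7·(+0.10387)/0.56446 + 325.0 = 449.1493, v = 478.5·(+0.01286)/0.56446 + 225.6 = 236.4977
M1: Pc = R·M1+t = (+0.18308, +0.00690, +0.59178); u = 674.7·(+0.18308)/0.59178 + 325.0 = 533.7300, v = 478.5·(+0.00690)/0.59178 + 225.6 = 231.1807
M2: Pc = R·M2+t = (+0.19333, -0.06326, +0.54674); u = 674.7·(+0.19333)/0.54674 + 325.0 = 563.5850, v = 478.5·(-0.06326)/0.54674 + 225.6 = 170.2392
M3: Pc = R·M3+t = (+0.11412, -0.05730, +0.51942); u = 674.7·(+0.11412)/0.51942 + 325.0 = 473.2398, v = 478.5·(-0.05730)/0.51942 + 225.6 = 172.8126

c0=(449.15, 236.50) c1=(533.73, 231.18) c2=(563.58, 170.24) c3=(473.24, 172.81)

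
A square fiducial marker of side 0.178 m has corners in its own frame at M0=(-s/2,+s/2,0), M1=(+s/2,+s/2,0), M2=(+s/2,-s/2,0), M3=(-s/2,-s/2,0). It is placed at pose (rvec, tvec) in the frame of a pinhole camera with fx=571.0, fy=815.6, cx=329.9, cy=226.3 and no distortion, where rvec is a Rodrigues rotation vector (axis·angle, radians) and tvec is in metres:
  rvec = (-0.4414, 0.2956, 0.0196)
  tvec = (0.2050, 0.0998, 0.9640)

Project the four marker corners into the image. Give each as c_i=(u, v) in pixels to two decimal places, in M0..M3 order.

c0=(397.35, 384.17) c1=(509.09, 385.84) c2=(504.01, 239.07) c3=(400.62, 244.80)

Intrinsics K: fx=571.0, fy=815.6, cx=329.9, cy=226.3
Marker side s = 0.178 m; corners in marker frame (Z=0):
  M0 = (-0.0890, +0.0890, 0)
  M1 = (+0.0890, +0.0890, 0)
  M2 = (+0.0890, -0.0890, 0)
  M3 = (-0.0890, -0.0890, 0)
rvec = (-0.4414, 0.2956, 0.0196), |rvec| = θ = 0.53160 rad = 30.458°
Rodrigues: sinθ=0.50691, 1−cosθ=0.13800; R = I + sinθ·[k]× + (1−cosθ)·[k]×²:
    [+0.95714 -0.08241 +0.27765]
    [-0.04503 +0.90467 +0.42373]
    [-0.28610 -0.41807 +0.86219]
t = (0.2050, 0.0998, 0.9640) m
M0: Pc = R·M0+t = (+0.11248, +0.18432, +0.95225); u = 571.0·(+0.11248)/0.95225 + 329.9 = 397.3465, v = 815.6·(+0.18432)/0.95225 + 226.3 = 384.1714
M1: Pc = R·M1+t = (+0.28285, +0.17631, +0.90133); u = 571.0·(+0.28285)/0.90133 + 329.9 = 509.0889, v = 815.6·(+0.17631)/0.90133 + 226.3 = 385.8387
M2: Pc = R·M2+t = (+0.29752, +0.01528, +0.97575); u = 571.0·(+0.29752)/0.97575 + 329.9 = 504.0066, v = 815.6·(+0.01528)/0.97575 + 226.3 = 239.0697
M3: Pc = R·M3+t = (+0.12715, +0.02329, +1.02667); u = 571.0·(+0.12715)/1.02667 + 329.9 = 400.6158, v = 815.6·(+0.02329)/1.02667 + 226.3 = 244.8034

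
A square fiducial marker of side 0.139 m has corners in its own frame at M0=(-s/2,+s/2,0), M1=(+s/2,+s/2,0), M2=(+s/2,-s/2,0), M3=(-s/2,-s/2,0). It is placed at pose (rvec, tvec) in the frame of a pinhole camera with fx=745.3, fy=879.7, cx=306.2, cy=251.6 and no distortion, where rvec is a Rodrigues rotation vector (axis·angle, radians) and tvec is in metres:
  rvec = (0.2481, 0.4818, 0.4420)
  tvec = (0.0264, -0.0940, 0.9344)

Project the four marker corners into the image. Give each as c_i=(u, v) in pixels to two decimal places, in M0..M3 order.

Intrinsics K: fx=745.3, fy=879.7, cx=306.2, cy=251.6
Marker side s = 0.139 m; corners in marker frame (Z=0):
  M0 = (-0.0695, +0.0695, 0)
  M1 = (+0.0695, +0.0695, 0)
  M2 = (+0.0695, -0.0695, 0)
  M3 = (-0.0695, -0.0695, 0)
rvec = (0.2481, 0.4818, 0.4420), |rvec| = θ = 0.69932 rad = 40.068°
Rodrigues: sinθ=0.64370, 1−cosθ=0.23472; R = I + sinθ·[k]× + (1−cosθ)·[k]×²:
    [+0.79482 -0.34947 +0.49611]
    [+0.46422 +0.87669 -0.12616]
    [-0.39085 +0.33058 +0.85905]
t = (0.0264, -0.0940, 0.9344) m
M0: Pc = R·M0+t = (-0.05313, -0.06533, +0.98454); u = 745.3·(-0.05313)/0.98454 + 306.2 = 265.9815, v = 879.7·(-0.06533)/0.98454 + 251.6 = 193.2241
M1: Pc = R·M1+t = (+0.05735, -0.00081, +0.93021); u = 745.3·(+0.05735)/0.93021 + 306.2 = 352.1512, v = 879.7·(-0.00081)/0.93021 + 251.6 = 250.8368
M2: Pc = R·M2+t = (+0.10593, -0.12267, +0.88426); u = 745.3·(+0.10593)/0.88426 + 306.2 = 395.4820, v = 879.7·(-0.12267)/0.88426 + 251.6 = 129.5656
M3: Pc = R·M3+t = (-0.00455, -0.18719, +0.93859); u = 745.3·(-0.00455)/0.93859 + 306.2 = 302.5856, v = 879.7·(-0.18719)/0.93859 + 251.6 = 76.1518

c0=(265.98, 193.22) c1=(352.15, 250.84) c2=(395.48, 129.57) c3=(302.59, 76.15)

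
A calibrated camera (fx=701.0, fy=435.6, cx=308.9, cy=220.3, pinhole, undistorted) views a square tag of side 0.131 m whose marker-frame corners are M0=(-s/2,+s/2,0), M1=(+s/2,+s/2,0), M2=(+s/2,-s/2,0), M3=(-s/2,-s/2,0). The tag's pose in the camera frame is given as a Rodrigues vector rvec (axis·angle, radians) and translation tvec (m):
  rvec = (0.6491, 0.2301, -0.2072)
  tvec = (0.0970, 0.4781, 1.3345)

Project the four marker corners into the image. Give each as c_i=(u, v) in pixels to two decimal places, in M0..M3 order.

c0=(334.93, 388.52) c1=(400.34, 388.02) c2=(386.93, 363.14) c3=(318.17, 364.36)

Intrinsics K: fx=701.0, fy=435.6, cx=308.9, cy=220.3
Marker side s = 0.131 m; corners in marker frame (Z=0):
  M0 = (-0.0655, +0.0655, 0)
  M1 = (+0.0655, +0.0655, 0)
  M2 = (+0.0655, -0.0655, 0)
  M3 = (-0.0655, -0.0655, 0)
rvec = (0.6491, 0.2301, -0.2072), |rvec| = θ = 0.71917 rad = 41.206°
Rodrigues: sinθ=0.65876, 1−cosθ=0.24765; R = I + sinθ·[k]× + (1−cosθ)·[k]×²:
    [+0.95409 +0.26131 +0.14637]
    [-0.11828 +0.77770 -0.61740]
    [-0.27517 +0.57175 +0.77291]
t = (0.0970, 0.4781, 1.3345) m
M0: Pc = R·M0+t = (+0.05162, +0.53679, +1.38997); u = 701.0·(+0.05162)/1.38997 + 308.9 = 334.9347, v = 435.6·(+0.53679)/1.38997 + 220.3 = 388.5222
M1: Pc = R·M1+t = (+0.17661, +0.52129, +1.35393); u = 701.0·(+0.17661)/1.35393 + 308.9 = 400.3399, v = 435.6·(+0.52129)/1.35393 + 220.3 = 388.0159
M2: Pc = R·M2+t = (+0.14238, +0.41941, +1.27903); u = 701.0·(+0.14238)/1.27903 + 308.9 = 386.9331, v = 435.6·(+0.41941)/1.27903 + 220.3 = 363.1401
M3: Pc = R·M3+t = (+0.01739, +0.43491, +1.31507); u = 701.0·(+0.01739)/1.31507 + 308.9 = 318.1703, v = 435.6·(+0.43491)/1.31507 + 220.3 = 364.3572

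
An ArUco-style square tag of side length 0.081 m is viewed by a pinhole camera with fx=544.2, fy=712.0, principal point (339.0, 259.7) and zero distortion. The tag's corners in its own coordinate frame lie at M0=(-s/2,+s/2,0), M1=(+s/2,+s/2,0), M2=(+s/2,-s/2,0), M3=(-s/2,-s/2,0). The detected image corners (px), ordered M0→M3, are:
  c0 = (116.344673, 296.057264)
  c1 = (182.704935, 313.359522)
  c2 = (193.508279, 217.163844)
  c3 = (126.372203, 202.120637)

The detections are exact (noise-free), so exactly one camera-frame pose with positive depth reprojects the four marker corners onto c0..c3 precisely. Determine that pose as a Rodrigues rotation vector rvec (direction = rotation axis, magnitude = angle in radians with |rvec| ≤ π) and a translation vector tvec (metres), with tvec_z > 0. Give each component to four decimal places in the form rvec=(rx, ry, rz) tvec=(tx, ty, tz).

Intrinsics K: fx=544.2, fy=712.0, cx=339.0, cy=259.7
Marker side s = 0.081 m; corners in marker frame (Z=0):
  M0 = (-0.0405, +0.0405, 0)
  M1 = (+0.0405, +0.0405, 0)
  M2 = (+0.0405, -0.0405, 0)
  M3 = (-0.0405, -0.0405, 0)
Detected image corners:
  c0 = (116.344673, 296.057264) px
  c1 = (182.704935, 313.359522) px
  c2 = (193.508279, 217.163844) px
  c3 = (126.372203, 202.120637) px
Planar DLT: solve 8×8 A·h = b for H (H[2,2]=1):
  H  [+776.13350 -113.79672 +154.29402]
  H  [+120.10509 +1197.96172 +257.25718]
  H  [-0.30956 +0.09519 +1.00000]
B = K⁻¹H; ‖b₁‖=1.672239, ‖b₂‖=1.672238; λ = 2/(‖b₁‖+‖b₂‖) = 0.598001, sign → tz>0 ⇒ λ=+0.598001
r₁ = λ·B[:,0] = (+0.96818,+0.16840,-0.18512); r₂ = λ·B[:,1] = (-0.16051,+0.98539,+0.05692)
r₃ = r₁×r₂ = (+0.19200,-0.02540,+0.98107); SVD([r₁ r₂ r₃]) → R = UVᵀ:
  R  [+0.96818 -0.16051 +0.19200]
  R  [+0.16840 +0.98539 -0.02540]
  R  [-0.18512 +0.05692 +0.98107]
t = (-0.20297, -0.00205, +0.59800) m
tr R = 2.934639; θ = arccos((tr R − 1)/2) = 0.256360 rad = 14.688°
axis k = ((R−Rᵀ)₃₂, (R−Rᵀ)₁₃, (R−Rᵀ)₂₁) / (2 sinθ) = (+0.162333, +0.743646, +0.648567)
rvec = θ·k = (+0.041616, +0.190641, +0.166267)

rvec=(0.0416, 0.1906, 0.1663) tvec=(-0.2030, -0.0021, 0.5980)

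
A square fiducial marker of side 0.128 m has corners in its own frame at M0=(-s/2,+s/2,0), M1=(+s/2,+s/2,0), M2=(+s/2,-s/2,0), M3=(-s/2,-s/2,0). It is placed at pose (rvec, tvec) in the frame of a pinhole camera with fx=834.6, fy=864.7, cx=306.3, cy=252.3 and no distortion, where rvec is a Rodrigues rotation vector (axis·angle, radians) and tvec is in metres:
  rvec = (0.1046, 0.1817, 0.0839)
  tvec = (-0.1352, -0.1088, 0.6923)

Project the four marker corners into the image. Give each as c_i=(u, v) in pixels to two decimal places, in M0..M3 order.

Intrinsics K: fx=834.6, fy=864.7, cx=306.3, cy=252.3
Marker side s = 0.128 m; corners in marker frame (Z=0):
  M0 = (-0.0640, +0.0640, 0)
  M1 = (+0.0640, +0.0640, 0)
  M2 = (+0.0640, -0.0640, 0)
  M3 = (-0.0640, -0.0640, 0)
rvec = (0.1046, 0.1817, 0.0839), |rvec| = θ = 0.22582 rad = 12.939°
Rodrigues: sinθ=0.22391, 1−cosθ=0.02539; R = I + sinθ·[k]× + (1−cosθ)·[k]×²:
    [+0.98006 -0.07373 +0.18453]
    [+0.09265 +0.99105 -0.09612]
    [-0.17579 +0.11130 +0.97812]
t = (-0.1352, -0.1088, 0.6923) m
M0: Pc = R·M0+t = (-0.20264, -0.05130, +0.71067); u = 834.6·(-0.20264)/0.71067 + 306.3 = 68.3215, v = 864.7·(-0.05130)/0.71067 + 252.3 = 189.8784
M1: Pc = R·M1+t = (-0.07719, -0.03944, +0.68817); u = 834.6·(-0.07719)/0.68817 + 306.3 = 212.6800, v = 864.7·(-0.03944)/0.68817 + 252.3 = 202.7389
M2: Pc = R·M2+t = (-0.06776, -0.16630, +0.67393); u = 834.6·(-0.06776)/0.67393 + 306.3 = 222.3877, v = 864.7·(-0.16630)/0.67393 + 252.3 = 38.9274
M3: Pc = R·M3+t = (-0.19321, -0.17816, +0.69643); u = 834.6·(-0.19321)/0.69643 + 306.3 = 74.7624, v = 864.7·(-0.17816)/0.69643 + 252.3 = 31.0965

c0=(68.32, 189.88) c1=(212.68, 202.74) c2=(222.39, 38.93) c3=(74.76, 31.10)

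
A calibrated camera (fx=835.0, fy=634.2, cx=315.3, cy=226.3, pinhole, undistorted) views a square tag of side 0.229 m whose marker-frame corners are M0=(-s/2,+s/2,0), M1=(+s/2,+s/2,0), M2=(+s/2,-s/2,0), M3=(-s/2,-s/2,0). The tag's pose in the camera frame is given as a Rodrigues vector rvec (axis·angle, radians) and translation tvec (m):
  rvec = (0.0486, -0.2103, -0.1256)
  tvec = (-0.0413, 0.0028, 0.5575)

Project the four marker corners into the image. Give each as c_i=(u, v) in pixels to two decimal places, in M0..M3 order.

c0=(101.19, 379.95) c1=(433.78, 335.73) c2=(396.96, 87.65) c3=(52.23, 110.95)

Intrinsics K: fx=835.0, fy=634.2, cx=315.3, cy=226.3
Marker side s = 0.229 m; corners in marker frame (Z=0):
  M0 = (-0.1145, +0.1145, 0)
  M1 = (+0.1145, +0.1145, 0)
  M2 = (+0.1145, -0.1145, 0)
  M3 = (-0.1145, -0.1145, 0)
rvec = (0.0486, -0.2103, -0.1256), |rvec| = θ = 0.24973 rad = 14.308°
Rodrigues: sinθ=0.24714, 1−cosθ=0.03102; R = I + sinθ·[k]× + (1−cosθ)·[k]×²:
    [+0.97015 +0.11921 -0.21116]
    [-0.12938 +0.99098 -0.03496]
    [+0.20508 +0.06123 +0.97683]
t = (-0.0413, 0.0028, 0.5575) m
M0: Pc = R·M0+t = (-0.13873, +0.13108, +0.54103); u = 835.0·(-0.13873)/0.54103 + 315.3 = 101.1863, v = 634.2·(+0.13108)/0.54103 + 226.3 = 379.9549
M1: Pc = R·M1+t = (+0.08343, +0.10145, +0.58799); u = 835.0·(+0.08343)/0.58799 + 315.3 = 433.7816, v = 634.2·(+0.10145)/0.58799 + 226.3 = 335.7252
M2: Pc = R·M2+t = (+0.05613, -0.12548, +0.57397); u = 835.0·(+0.05613)/0.57397 + 315.3 = 396.9605, v = 634.2·(-0.12548)/0.57397 + 226.3 = 87.6514
M3: Pc = R·M3+t = (-0.16603, -0.09585, +0.52701); u = 835.0·(-0.16603)/0.52701 + 315.3 = 52.2341, v = 634.2·(-0.09585)/0.52701 + 226.3 = 110.9507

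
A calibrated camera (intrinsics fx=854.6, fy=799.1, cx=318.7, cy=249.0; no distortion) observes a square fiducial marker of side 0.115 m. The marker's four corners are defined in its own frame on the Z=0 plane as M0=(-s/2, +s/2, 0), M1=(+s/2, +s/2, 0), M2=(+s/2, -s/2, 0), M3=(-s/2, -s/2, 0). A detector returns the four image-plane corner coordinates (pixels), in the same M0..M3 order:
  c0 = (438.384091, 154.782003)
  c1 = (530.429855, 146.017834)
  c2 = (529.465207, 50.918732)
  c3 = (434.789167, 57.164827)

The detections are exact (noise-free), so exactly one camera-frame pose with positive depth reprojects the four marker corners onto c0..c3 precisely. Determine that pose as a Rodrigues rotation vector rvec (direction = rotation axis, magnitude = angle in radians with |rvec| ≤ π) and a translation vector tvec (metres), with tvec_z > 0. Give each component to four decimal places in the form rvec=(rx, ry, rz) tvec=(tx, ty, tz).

Intrinsics K: fx=854.6, fy=799.1, cx=318.7, cy=249.0
Marker side s = 0.115 m; corners in marker frame (Z=0):
  M0 = (-0.0575, +0.0575, 0)
  M1 = (+0.0575, +0.0575, 0)
  M2 = (+0.0575, -0.0575, 0)
  M3 = (-0.0575, -0.0575, 0)
Detected image corners:
  c0 = (438.384091, 154.782003) px
  c1 = (530.429855, 146.017834) px
  c2 = (529.465207, 50.918732) px
  c3 = (434.789167, 57.164827) px
Planar DLT: solve 8×8 A·h = b for H (H[2,2]=1):
  H  [+930.48915 +135.15417 +483.94264]
  H  [-40.28122 +862.17092 +102.82985]
  H  [+0.24585 +0.23898 +1.00000]
B = K⁻¹H; ‖b₁‖=1.034804, ‖b₂‖=1.034804; λ = 2/(‖b₁‖+‖b₂‖) = 0.966367, sign → tz>0 ⇒ λ=+0.966367
r₁ = λ·B[:,0] = (+0.96358,-0.12274,+0.23758); r₂ = λ·B[:,1] = (+0.06671,+0.97068,+0.23094)
r₃ = r₁×r₂ = (-0.25896,-0.20668,+0.94351); SVD([r₁ r₂ r₃]) → R = UVᵀ:
  R  [+0.96358 +0.06671 -0.25896]
  R  [-0.12274 +0.97068 -0.20668]
  R  [+0.23758 +0.23094 +0.94351]
t = (+0.18685, -0.17677, +0.96637) m
tr R = 2.877773; θ = arccos((tr R − 1)/2) = 0.351415 rad = 20.135°
axis k = ((R−Rᵀ)₃₂, (R−Rᵀ)₁₃, (R−Rᵀ)₂₁) / (2 sinθ) = (+0.635667, -0.721250, -0.275182)
rvec = θ·k = (+0.223383, -0.253458, -0.096703)

rvec=(0.2234, -0.2535, -0.0967) tvec=(0.1869, -0.1768, 0.9664)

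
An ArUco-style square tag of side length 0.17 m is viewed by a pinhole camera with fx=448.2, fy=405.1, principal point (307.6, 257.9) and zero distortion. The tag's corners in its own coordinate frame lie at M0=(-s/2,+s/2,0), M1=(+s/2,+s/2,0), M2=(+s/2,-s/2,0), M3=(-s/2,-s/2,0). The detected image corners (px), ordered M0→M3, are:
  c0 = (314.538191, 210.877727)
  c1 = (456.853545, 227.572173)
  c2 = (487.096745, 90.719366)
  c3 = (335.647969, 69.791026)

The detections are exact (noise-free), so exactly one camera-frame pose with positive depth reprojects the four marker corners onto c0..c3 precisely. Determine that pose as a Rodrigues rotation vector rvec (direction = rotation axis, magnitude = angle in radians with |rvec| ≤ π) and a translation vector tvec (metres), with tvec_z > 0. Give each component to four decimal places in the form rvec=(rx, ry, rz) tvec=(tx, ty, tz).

Intrinsics K: fx=448.2, fy=405.1, cx=307.6, cy=257.9
Marker side s = 0.17 m; corners in marker frame (Z=0):
  M0 = (-0.0850, +0.0850, 0)
  M1 = (+0.0850, +0.0850, 0)
  M2 = (+0.0850, -0.0850, 0)
  M3 = (-0.0850, -0.0850, 0)
Detected image corners:
  c0 = (314.538191, 210.877727) px
  c1 = (456.853545, 227.572173) px
  c2 = (487.096745, 90.719366) px
  c3 = (335.647969, 69.791026) px
Planar DLT: solve 8×8 A·h = b for H (H[2,2]=1):
  H  [+913.62172 +3.27405 +398.90173]
  H  [+129.21711 +875.42302 +152.13254]
  H  [+0.12670 +0.38793 +1.00000]
B = K⁻¹H; ‖b₁‖=1.970044, ‖b₂‖=1.970044; λ = 2/(‖b₁‖+‖b₂‖) = 0.507603, sign → tz>0 ⇒ λ=+0.507603
r₁ = λ·B[:,0] = (+0.99057,+0.12097,+0.06431); r₂ = λ·B[:,1] = (-0.13143,+0.97157,+0.19691)
r₃ = r₁×r₂ = (-0.03867,-0.20351,+0.97831); SVD([r₁ r₂ r₃]) → R = UVᵀ:
  R  [+0.99057 -0.13143 -0.03867]
  R  [+0.12097 +0.97157 -0.20351]
  R  [+0.06431 +0.19691 +0.97831]
t = (+0.10340, -0.13253, +0.50760) m
tr R = 2.940452; θ = arccos((tr R − 1)/2) = 0.244635 rad = 14.017°
axis k = ((R−Rᵀ)₃₂, (R−Rᵀ)₁₃, (R−Rᵀ)₂₁) / (2 sinθ) = (+0.826624, -0.212593, +0.521054)
rvec = θ·k = (+0.202221, -0.052008, +0.127468)

rvec=(0.2022, -0.0520, 0.1275) tvec=(0.1034, -0.1325, 0.5076)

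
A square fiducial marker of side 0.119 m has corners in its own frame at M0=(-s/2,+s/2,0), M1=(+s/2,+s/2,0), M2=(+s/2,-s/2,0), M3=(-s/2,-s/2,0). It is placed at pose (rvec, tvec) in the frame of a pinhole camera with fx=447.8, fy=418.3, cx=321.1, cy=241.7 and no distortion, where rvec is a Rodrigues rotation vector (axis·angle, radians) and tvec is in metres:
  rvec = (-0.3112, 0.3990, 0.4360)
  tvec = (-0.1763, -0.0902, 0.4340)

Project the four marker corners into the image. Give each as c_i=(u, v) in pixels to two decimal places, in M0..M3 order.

c0=(67.65, 186.18) c1=(146.44, 222.23) c2=(215.41, 121.29) c3=(133.12, 98.18)

Intrinsics K: fx=447.8, fy=418.3, cx=321.1, cy=241.7
Marker side s = 0.119 m; corners in marker frame (Z=0):
  M0 = (-0.0595, +0.0595, 0)
  M1 = (+0.0595, +0.0595, 0)
  M2 = (+0.0595, -0.0595, 0)
  M3 = (-0.0595, -0.0595, 0)
rvec = (-0.3112, 0.3990, 0.4360), |rvec| = θ = 0.66794 rad = 38.270°
Rodrigues: sinθ=0.61937, 1−cosθ=0.21490; R = I + sinθ·[k]× + (1−cosθ)·[k]×²:
    [+0.83175 -0.46411 +0.30463]
    [+0.34449 +0.86178 +0.37237]
    [-0.43534 -0.20477 +0.87667]
t = (-0.1763, -0.0902, 0.4340) m
M0: Pc = R·M0+t = (-0.25340, -0.05942, +0.44772); u = 447.8·(-0.25340)/0.44772 + 321.1 = 67.6507, v = 418.3·(-0.05942)/0.44772 + 241.7 = 186.1837
M1: Pc = R·M1+t = (-0.15443, -0.01843, +0.39591); u = 447.8·(-0.15443)/0.39591 + 321.1 = 146.4363, v = 418.3·(-0.01843)/0.39591 + 241.7 = 222.2311
M2: Pc = R·M2+t = (-0.09920, -0.12098, +0.42028); u = 447.8·(-0.09920)/0.42028 + 321.1 = 215.4083, v = 418.3·(-0.12098)/0.42028 + 241.7 = 121.2910
M3: Pc = R·M3+t = (-0.19817, -0.16197, +0.47209); u = 447.8·(-0.19817)/0.47209 + 321.1 = 133.1206, v = 418.3·(-0.16197)/0.47209 + 241.7 = 98.1812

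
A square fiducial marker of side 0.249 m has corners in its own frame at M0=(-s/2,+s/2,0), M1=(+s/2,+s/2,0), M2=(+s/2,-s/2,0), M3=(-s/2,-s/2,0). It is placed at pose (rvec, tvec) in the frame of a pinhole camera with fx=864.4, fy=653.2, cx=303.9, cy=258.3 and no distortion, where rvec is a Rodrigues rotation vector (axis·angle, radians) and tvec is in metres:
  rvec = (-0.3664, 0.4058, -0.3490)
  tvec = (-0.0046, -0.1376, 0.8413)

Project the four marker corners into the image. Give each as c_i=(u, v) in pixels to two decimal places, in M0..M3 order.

c0=(220.18, 274.77) c1=(458.39, 190.55) c2=(376.01, 31.53) c3=(170.84, 119.96)

Intrinsics K: fx=864.4, fy=653.2, cx=303.9, cy=258.3
Marker side s = 0.249 m; corners in marker frame (Z=0):
  M0 = (-0.1245, +0.1245, 0)
  M1 = (+0.1245, +0.1245, 0)
  M2 = (+0.1245, -0.1245, 0)
  M3 = (-0.1245, -0.1245, 0)
rvec = (-0.3664, 0.4058, -0.3490), |rvec| = θ = 0.64863 rad = 37.164°
Rodrigues: sinθ=0.60410, 1−cosθ=0.20309; R = I + sinθ·[k]× + (1−cosθ)·[k]×²:
    [+0.86171 +0.25327 +0.43966]
    [-0.39681 +0.87640 +0.27288]
    [-0.31621 -0.40961 +0.85571]
t = (-0.0046, -0.1376, 0.8413) m
M0: Pc = R·M0+t = (-0.08035, +0.02091, +0.82967); u = 864.4·(-0.08035)/0.82967 + 303.9 = 220.1847, v = 653.2·(+0.02091)/0.82967 + 258.3 = 274.7662
M1: Pc = R·M1+t = (+0.13422, -0.07789, +0.75094); u = 864.4·(+0.13422)/0.75094 + 303.9 = 458.3945, v = 653.2·(-0.07789)/0.75094 + 258.3 = 190.5467
M2: Pc = R·M2+t = (+0.07115, -0.29611, +0.85293); u = 864.4·(+0.07115)/0.85293 + 303.9 = 376.0090, v = 653.2·(-0.29611)/0.85293 + 258.3 = 31.5256
M3: Pc = R·M3+t = (-0.14342, -0.19731, +0.93166); u = 864.4·(-0.14342)/0.93166 + 303.9 = 170.8393, v = 653.2·(-0.19731)/0.93166 + 258.3 = 119.9644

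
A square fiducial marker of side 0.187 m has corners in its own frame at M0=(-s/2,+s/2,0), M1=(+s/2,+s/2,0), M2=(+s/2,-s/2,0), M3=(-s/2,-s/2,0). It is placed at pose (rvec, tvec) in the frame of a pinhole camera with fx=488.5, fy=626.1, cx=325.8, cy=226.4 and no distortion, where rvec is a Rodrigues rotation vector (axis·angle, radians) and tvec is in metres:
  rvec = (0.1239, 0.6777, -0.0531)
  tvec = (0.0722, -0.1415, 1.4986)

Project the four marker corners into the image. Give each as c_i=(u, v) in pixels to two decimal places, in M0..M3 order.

c0=(328.23, 207.21) c1=(377.48, 204.96) c2=(372.44, 123.57) c3=(322.99, 132.03)

Intrinsics K: fx=488.5, fy=626.1, cx=325.8, cy=226.4
Marker side s = 0.187 m; corners in marker frame (Z=0):
  M0 = (-0.0935, +0.0935, 0)
  M1 = (+0.0935, +0.0935, 0)
  M2 = (+0.0935, -0.0935, 0)
  M3 = (-0.0935, -0.0935, 0)
rvec = (0.1239, 0.6777, -0.0531), |rvec| = θ = 0.69098 rad = 39.590°
Rodrigues: sinθ=0.63729, 1−cosθ=0.22938; R = I + sinθ·[k]× + (1−cosθ)·[k]×²:
    [+0.77800 +0.08931 +0.62188]
    [-0.00863 +0.99127 -0.13156]
    [-0.62821 +0.09699 +0.77198]
t = (0.0722, -0.1415, 1.4986) m
M0: Pc = R·M0+t = (+0.00781, -0.04801, +1.56641); u = 488.5·(+0.00781)/1.56641 + 325.8 = 328.2350, v = 626.1·(-0.04801)/1.56641 + 226.4 = 207.2106
M1: Pc = R·M1+t = (+0.15329, -0.04962, +1.44893); u = 488.5·(+0.15329)/1.44893 + 325.8 = 377.4823, v = 626.1·(-0.04962)/1.44893 + 226.4 = 204.9571
M2: Pc = R·M2+t = (+0.13659, -0.23499, +1.43079); u = 488.5·(+0.13659)/1.43079 + 325.8 = 372.4351, v = 626.1·(-0.23499)/1.43079 + 226.4 = 123.5705
M3: Pc = R·M3+t = (-0.00889, -0.23338, +1.54827); u = 488.5·(-0.00889)/1.54827 + 325.8 = 322.9939, v = 626.1·(-0.23338)/1.54827 + 226.4 = 132.0256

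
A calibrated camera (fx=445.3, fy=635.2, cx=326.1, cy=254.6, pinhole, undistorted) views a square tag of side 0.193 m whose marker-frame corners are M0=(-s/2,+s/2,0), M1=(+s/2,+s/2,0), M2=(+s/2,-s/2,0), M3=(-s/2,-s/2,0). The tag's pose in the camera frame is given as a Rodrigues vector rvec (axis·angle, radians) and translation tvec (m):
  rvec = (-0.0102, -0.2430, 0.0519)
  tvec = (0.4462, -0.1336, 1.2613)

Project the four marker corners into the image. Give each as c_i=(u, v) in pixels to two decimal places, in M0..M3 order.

Intrinsics K: fx=445.3, fy=635.2, cx=326.1, cy=254.6
Marker side s = 0.193 m; corners in marker frame (Z=0):
  M0 = (-0.0965, +0.0965, 0)
  M1 = (+0.0965, +0.0965, 0)
  M2 = (+0.0965, -0.0965, 0)
  M3 = (-0.0965, -0.0965, 0)
rvec = (-0.0102, -0.2430, 0.0519), |rvec| = θ = 0.24869 rad = 14.249°
Rodrigues: sinθ=0.24613, 1−cosθ=0.03076; R = I + sinθ·[k]× + (1−cosθ)·[k]×²:
    [+0.96929 -0.05013 -0.24077]
    [+0.05260 +0.99861 +0.00382]
    [+0.24024 -0.01637 +0.97058]
t = (0.4462, -0.1336, 1.2613) m
M0: Pc = R·M0+t = (+0.34783, -0.04231, +1.23654); u = 445.3·(+0.34783)/1.23654 + 326.1 = 451.3585, v = 635.2·(-0.04231)/1.23654 + 254.6 = 232.8656
M1: Pc = R·M1+t = (+0.53490, -0.03216, +1.28290); u = 445.3·(+0.53490)/1.28290 + 326.1 = 511.7650, v = 635.2·(-0.03216)/1.28290 + 254.6 = 238.6775
M2: Pc = R·M2+t = (+0.54457, -0.22489, +1.28606); u = 445.3·(+0.54457)/1.28606 + 326.1 = 514.6591, v = 635.2·(-0.22489)/1.28606 + 254.6 = 143.5245
M3: Pc = R·M3+t = (+0.35750, -0.23504, +1.23970); u = 445.3·(+0.35750)/1.23970 + 326.1 = 454.5149, v = 635.2·(-0.23504)/1.23970 + 254.6 = 134.1686

c0=(451.36, 232.87) c1=(511.76, 238.68) c2=(514.66, 143.52) c3=(454.51, 134.17)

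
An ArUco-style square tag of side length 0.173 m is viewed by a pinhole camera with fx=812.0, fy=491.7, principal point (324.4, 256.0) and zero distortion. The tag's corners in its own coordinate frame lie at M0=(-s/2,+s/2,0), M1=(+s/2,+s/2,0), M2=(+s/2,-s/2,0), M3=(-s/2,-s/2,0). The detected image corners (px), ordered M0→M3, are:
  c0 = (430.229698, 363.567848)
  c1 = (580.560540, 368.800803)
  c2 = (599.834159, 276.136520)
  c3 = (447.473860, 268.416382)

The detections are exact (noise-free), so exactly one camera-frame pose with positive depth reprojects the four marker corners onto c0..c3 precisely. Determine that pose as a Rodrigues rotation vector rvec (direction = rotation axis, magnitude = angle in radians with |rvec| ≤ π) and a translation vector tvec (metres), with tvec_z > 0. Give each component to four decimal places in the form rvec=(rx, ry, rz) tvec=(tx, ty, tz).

rvec=(0.0908, -0.1268, 0.0905) tvec=(0.2090, 0.1151, 0.8887)

Intrinsics K: fx=812.0, fy=491.7, cx=324.4, cy=256.0
Marker side s = 0.173 m; corners in marker frame (Z=0):
  M0 = (-0.0865, +0.0865, 0)
  M1 = (+0.0865, +0.0865, 0)
  M2 = (+0.0865, -0.0865, 0)
  M3 = (-0.0865, -0.0865, 0)
Detected image corners:
  c0 = (430.229698, 363.567848) px
  c1 = (580.560540, 368.800803) px
  c2 = (599.834159, 276.136520) px
  c3 = (447.473860, 268.416382) px
Planar DLT: solve 8×8 A·h = b for H (H[2,2]=1):
  H  [+950.17468 -56.63999 +515.40853]
  H  [+84.15420 +573.11619 +319.65804]
  H  [+0.14653 +0.09519 +1.00000]
B = K⁻¹H; ‖b₁‖=1.125248, ‖b₂‖=1.125248; λ = 2/(‖b₁‖+‖b₂‖) = 0.888693, sign → tz>0 ⇒ λ=+0.888693
r₁ = λ·B[:,0] = (+0.98789,+0.08430,+0.13022); r₂ = λ·B[:,1] = (-0.09579,+0.99180,+0.08459)
r₃ = r₁×r₂ = (-0.12202,-0.09604,+0.98787); SVD([r₁ r₂ r₃]) → R = UVᵀ:
  R  [+0.98789 -0.09579 -0.12202]
  R  [+0.08430 +0.99180 -0.09604]
  R  [+0.13022 +0.08459 +0.98787]
t = (+0.20905, +0.11505, +0.88869) m
tr R = 2.967565; θ = arccos((tr R − 1)/2) = 0.180340 rad = 10.333°
axis k = ((R−Rᵀ)₃₂, (R−Rᵀ)₁₃, (R−Rᵀ)₂₁) / (2 sinθ) = (+0.503547, -0.703152, +0.502014)
rvec = θ·k = (+0.090810, -0.126807, +0.090533)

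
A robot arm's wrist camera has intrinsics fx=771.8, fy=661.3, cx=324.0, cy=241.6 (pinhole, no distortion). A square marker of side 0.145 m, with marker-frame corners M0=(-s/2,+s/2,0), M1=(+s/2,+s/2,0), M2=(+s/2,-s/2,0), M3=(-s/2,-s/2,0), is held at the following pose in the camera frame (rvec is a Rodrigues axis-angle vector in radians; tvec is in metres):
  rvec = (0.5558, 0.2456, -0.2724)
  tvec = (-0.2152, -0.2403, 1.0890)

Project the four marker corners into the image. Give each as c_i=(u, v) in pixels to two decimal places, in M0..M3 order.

Intrinsics K: fx=771.8, fy=661.3, cx=324.0, cy=241.6
Marker side s = 0.145 m; corners in marker frame (Z=0):
  M0 = (-0.0725, +0.0725, 0)
  M1 = (+0.0725, +0.0725, 0)
  M2 = (+0.0725, -0.0725, 0)
  M3 = (-0.0725, -0.0725, 0)
rvec = (0.5558, 0.2456, -0.2724), |rvec| = θ = 0.66591 rad = 38.154°
Rodrigues: sinθ=0.61777, 1−cosθ=0.21364; R = I + sinθ·[k]× + (1−cosθ)·[k]×²:
    [+0.93519 +0.31848 +0.15490]
    [-0.18694 +0.81542 -0.54786]
    [-0.30079 +0.48339 +0.82211]
t = (-0.2152, -0.2403, 1.0890) m
M0: Pc = R·M0+t = (-0.25991, -0.16763, +1.14585); u = 771.8·(-0.25991)/1.14585 + 324.0 = 148.9341, v = 661.3·(-0.16763)/1.14585 + 241.6 = 144.8572
M1: Pc = R·M1+t = (-0.12431, -0.19474, +1.10224); u = 771.8·(-0.12431)/1.10224 + 324.0 = 236.9572, v = 661.3·(-0.19474)/1.10224 + 241.6 = 124.7663
M2: Pc = R·M2+t = (-0.17049, -0.31297, +1.03215); u = 771.8·(-0.17049)/1.03215 + 324.0 = 196.5153, v = 661.3·(-0.31297)/1.03215 + 241.6 = 41.0784
M3: Pc = R·M3+t = (-0.30609, -0.28586, +1.07576); u = 771.8·(-0.30609)/1.07576 + 324.0 = 104.3966, v = 661.3·(-0.28586)/1.07576 + 241.6 = 65.8713

c0=(148.93, 144.86) c1=(236.96, 124.77) c2=(196.52, 41.08) c3=(104.40, 65.87)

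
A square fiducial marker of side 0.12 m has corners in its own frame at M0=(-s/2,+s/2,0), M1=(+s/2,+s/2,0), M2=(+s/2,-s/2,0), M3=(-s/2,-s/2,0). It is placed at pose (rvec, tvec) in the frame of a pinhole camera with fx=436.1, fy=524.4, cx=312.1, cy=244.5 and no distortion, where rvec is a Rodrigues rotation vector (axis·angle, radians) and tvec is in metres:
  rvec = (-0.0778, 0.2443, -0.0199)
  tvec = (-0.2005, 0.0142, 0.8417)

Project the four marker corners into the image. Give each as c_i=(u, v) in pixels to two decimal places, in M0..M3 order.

c0=(179.90, 291.16) c1=(236.98, 290.57) c2=(237.20, 214.65) c3=(180.74, 217.78)

Intrinsics K: fx=436.1, fy=524.4, cx=312.1, cy=244.5
Marker side s = 0.12 m; corners in marker frame (Z=0):
  M0 = (-0.0600, +0.0600, 0)
  M1 = (+0.0600, +0.0600, 0)
  M2 = (+0.0600, -0.0600, 0)
  M3 = (-0.0600, -0.0600, 0)
rvec = (-0.0778, 0.2443, -0.0199), |rvec| = θ = 0.25716 rad = 14.734°
Rodrigues: sinθ=0.25434, 1−cosθ=0.03288; R = I + sinθ·[k]× + (1−cosθ)·[k]×²:
    [+0.97013 +0.01023 +0.24239]
    [-0.02913 +0.99679 +0.07453]
    [-0.24085 -0.07936 +0.96731]
t = (-0.2005, 0.0142, 0.8417) m
M0: Pc = R·M0+t = (-0.25809, +0.07576, +0.85139); u = 436.1·(-0.25809)/0.85139 + 312.1 = 179.8988, v = 524.4·(+0.07576)/0.85139 + 244.5 = 291.1605
M1: Pc = R·M1+t = (-0.14168, +0.07226, +0.82249); u = 436.1·(-0.14168)/0.82249 + 312.1 = 236.9790, v = 524.4·(+0.07226)/0.82249 + 244.5 = 290.5712
M2: Pc = R·M2+t = (-0.14291, -0.04736, +0.83201); u = 436.1·(-0.14291)/0.83201 + 312.1 = 237.1954, v = 524.4·(-0.04736)/0.83201 + 244.5 = 214.6527
M3: Pc = R·M3+t = (-0.25932, -0.04386, +0.86091); u = 436.1·(-0.25932)/0.86091 + 312.1 = 180.7393, v = 524.4·(-0.04386)/0.86091 + 244.5 = 217.7842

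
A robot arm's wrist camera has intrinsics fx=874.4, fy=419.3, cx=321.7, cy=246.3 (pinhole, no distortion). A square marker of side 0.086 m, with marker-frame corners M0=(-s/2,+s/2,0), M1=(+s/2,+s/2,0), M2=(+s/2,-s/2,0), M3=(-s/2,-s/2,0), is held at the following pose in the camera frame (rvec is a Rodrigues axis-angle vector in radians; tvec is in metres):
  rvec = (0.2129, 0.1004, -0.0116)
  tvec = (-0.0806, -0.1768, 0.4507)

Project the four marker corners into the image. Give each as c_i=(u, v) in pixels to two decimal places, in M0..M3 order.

Intrinsics K: fx=874.4, fy=419.3, cx=321.7, cy=246.3
Marker side s = 0.086 m; corners in marker frame (Z=0):
  M0 = (-0.0430, +0.0430, 0)
  M1 = (+0.0430, +0.0430, 0)
  M2 = (+0.0430, -0.0430, 0)
  M3 = (-0.0430, -0.0430, 0)
rvec = (0.2129, 0.1004, -0.0116), |rvec| = θ = 0.23567 rad = 13.503°
Rodrigues: sinθ=0.23350, 1−cosθ=0.02764; R = I + sinθ·[k]× + (1−cosθ)·[k]×²:
    [+0.99492 +0.02213 +0.09824]
    [-0.00085 +0.97737 -0.21151]
    [-0.10070 +0.21036 +0.97242]
t = (-0.0806, -0.1768, 0.4507) m
M0: Pc = R·M0+t = (-0.12243, -0.13474, +0.46408); u = 874.4·(-0.12243)/0.46408 + 321.7 = 91.0207, v = 419.3·(-0.13474)/0.46408 + 246.3 = 124.5636
M1: Pc = R·M1+t = (-0.03687, -0.13481, +0.45542); u = 874.4·(-0.03687)/0.45542 + 321.7 = 250.9152, v = 419.3·(-0.13481)/0.45542 + 246.3 = 122.1810
M2: Pc = R·M2+t = (-0.03877, -0.21886, +0.43732); u = 874.4·(-0.03877)/0.43732 + 321.7 = 244.1816, v = 419.3·(-0.21886)/0.43732 + 246.3 = 36.4567
M3: Pc = R·M3+t = (-0.12433, -0.21879, +0.44598); u = 874.4·(-0.12433)/0.44598 + 321.7 = 77.9321, v = 419.3·(-0.21879)/0.44598 + 246.3 = 40.6007

c0=(91.02, 124.56) c1=(250.92, 122.18) c2=(244.18, 36.46) c3=(77.93, 40.60)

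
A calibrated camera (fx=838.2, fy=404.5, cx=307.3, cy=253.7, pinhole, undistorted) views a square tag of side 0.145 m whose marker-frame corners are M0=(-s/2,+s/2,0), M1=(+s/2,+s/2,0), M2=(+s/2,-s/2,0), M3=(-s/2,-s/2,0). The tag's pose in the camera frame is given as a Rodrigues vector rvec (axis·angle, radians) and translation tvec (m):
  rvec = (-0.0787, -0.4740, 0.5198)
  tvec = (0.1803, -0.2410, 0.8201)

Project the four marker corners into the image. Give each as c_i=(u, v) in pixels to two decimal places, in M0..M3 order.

Intrinsics K: fx=838.2, fy=404.5, cx=307.3, cy=253.7
Marker side s = 0.145 m; corners in marker frame (Z=0):
  M0 = (-0.0725, +0.0725, 0)
  M1 = (+0.0725, +0.0725, 0)
  M2 = (+0.0725, -0.0725, 0)
  M3 = (-0.0725, -0.0725, 0)
rvec = (-0.0787, -0.4740, 0.5198), |rvec| = θ = 0.70786 rad = 40.557°
Rodrigues: sinθ=0.65021, 1−cosθ=0.24024; R = I + sinθ·[k]× + (1−cosθ)·[k]×²:
    [+0.76273 -0.45958 -0.45501]
    [+0.49535 +0.86748 -0.04584]
    [+0.41578 -0.19042 +0.88931]
t = (0.1803, -0.2410, 0.8201) m
M0: Pc = R·M0+t = (+0.09168, -0.21402, +0.77615); u = 838.2·(+0.09168)/0.77615 + 307.3 = 406.3124, v = 404.5·(-0.21402)/0.77615 + 253.7 = 142.1606
M1: Pc = R·M1+t = (+0.20228, -0.14219, +0.83644); u = 838.2·(+0.20228)/0.83644 + 307.3 = 510.0041, v = 404.5·(-0.14219)/0.83644 + 253.7 = 184.9350
M2: Pc = R·M2+t = (+0.26892, -0.26798, +0.86405); u = 838.2·(+0.26892)/0.86405 + 307.3 = 568.1720, v = 404.5·(-0.26798)/0.86405 + 253.7 = 128.2470
M3: Pc = R·M3+t = (+0.15832, -0.33981, +0.80376); u = 838.2·(+0.15832)/0.80376 + 307.3 = 472.4054, v = 404.5·(-0.33981)/0.80376 + 253.7 = 82.6900

c0=(406.31, 142.16) c1=(510.00, 184.93) c2=(568.17, 128.25) c3=(472.41, 82.69)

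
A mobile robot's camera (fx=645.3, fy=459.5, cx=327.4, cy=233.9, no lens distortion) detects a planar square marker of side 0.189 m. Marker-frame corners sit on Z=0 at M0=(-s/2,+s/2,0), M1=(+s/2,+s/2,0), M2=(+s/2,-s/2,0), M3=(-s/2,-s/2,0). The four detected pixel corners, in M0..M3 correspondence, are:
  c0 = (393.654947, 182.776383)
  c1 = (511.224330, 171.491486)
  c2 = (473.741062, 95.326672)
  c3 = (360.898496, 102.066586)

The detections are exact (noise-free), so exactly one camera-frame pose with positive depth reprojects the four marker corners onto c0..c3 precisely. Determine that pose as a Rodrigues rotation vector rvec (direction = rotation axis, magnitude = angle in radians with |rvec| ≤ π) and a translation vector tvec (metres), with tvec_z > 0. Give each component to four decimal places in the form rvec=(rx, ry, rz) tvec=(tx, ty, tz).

rvec=(-0.3228, -0.2384, -0.1984) tvec=(0.1619, -0.2037, 0.9629)

Intrinsics K: fx=645.3, fy=459.5, cx=327.4, cy=233.9
Marker side s = 0.189 m; corners in marker frame (Z=0):
  M0 = (-0.0945, +0.0945, 0)
  M1 = (+0.0945, +0.0945, 0)
  M2 = (+0.0945, -0.0945, 0)
  M3 = (-0.0945, -0.0945, 0)
Detected image corners:
  c0 = (393.654947, 182.776383) px
  c1 = (511.224330, 171.491486) px
  c2 = (473.741062, 95.326672) px
  c3 = (360.898496, 102.066586) px
Planar DLT: solve 8×8 A·h = b for H (H[2,2]=1):
  H  [+727.53543 +55.66099 +435.86304]
  H  [-9.81582 +373.32335 +136.68742]
  H  [+0.27211 -0.30004 +1.00000]
B = K⁻¹H; ‖b₁‖=1.038497, ‖b₂‖=1.038497; λ = 2/(‖b₁‖+‖b₂‖) = 0.962930, sign → tz>0 ⇒ λ=+0.962930
r₁ = λ·B[:,0] = (+0.95270,-0.15395,+0.26202); r₂ = λ·B[:,1] = (+0.22964,+0.92940,-0.28891)
r₃ = r₁×r₂ = (-0.19905,+0.33542,+0.92080); SVD([r₁ r₂ r₃]) → R = UVᵀ:
  R  [+0.95270 +0.22964 -0.19905]
  R  [-0.15395 +0.92940 +0.33542]
  R  [+0.26202 -0.28891 +0.92080]
t = (+0.16185, -0.20372, +0.96293) m
tr R = 2.802909; θ = arccos((tr R − 1)/2) = 0.447679 rad = 25.650°
axis k = ((R−Rᵀ)₃₂, (R−Rᵀ)₁₃, (R−Rᵀ)₂₁) / (2 sinθ) = (-0.721152, -0.532566, -0.443073)
rvec = θ·k = (-0.322844, -0.238419, -0.198354)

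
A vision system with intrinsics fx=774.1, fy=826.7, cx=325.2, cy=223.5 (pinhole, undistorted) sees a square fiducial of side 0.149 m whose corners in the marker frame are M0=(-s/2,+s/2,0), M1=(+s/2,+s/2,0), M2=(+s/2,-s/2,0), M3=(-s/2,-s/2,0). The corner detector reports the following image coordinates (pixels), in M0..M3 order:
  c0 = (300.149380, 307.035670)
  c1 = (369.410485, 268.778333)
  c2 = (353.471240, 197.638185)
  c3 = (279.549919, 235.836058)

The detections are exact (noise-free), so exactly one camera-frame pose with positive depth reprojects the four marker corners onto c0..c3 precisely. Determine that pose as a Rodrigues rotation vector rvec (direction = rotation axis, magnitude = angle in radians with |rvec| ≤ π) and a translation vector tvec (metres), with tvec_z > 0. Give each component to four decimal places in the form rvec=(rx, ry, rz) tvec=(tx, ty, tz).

Intrinsics K: fx=774.1, fy=826.7, cx=325.2, cy=223.5
Marker side s = 0.149 m; corners in marker frame (Z=0):
  M0 = (-0.0745, +0.0745, 0)
  M1 = (+0.0745, +0.0745, 0)
  M2 = (+0.0745, -0.0745, 0)
  M3 = (-0.0745, -0.0745, 0)
Detected image corners:
  c0 = (300.149380, 307.035670) px
  c1 = (369.410485, 268.778333) px
  c2 = (353.471240, 197.638185) px
  c3 = (279.549919, 235.836058) px
Planar DLT: solve 8×8 A·h = b for H (H[2,2]=1):
  H  [+548.84220 +247.07441 +326.46937]
  H  [-203.24993 +574.27506 +253.03641]
  H  [+0.21130 +0.38296 +1.00000]
B = K⁻¹H; ‖b₁‖=0.721903, ‖b₂‖=0.721903; λ = 2/(‖b₁‖+‖b₂‖) = 1.385228, sign → tz>0 ⇒ λ=+1.385228
r₁ = λ·B[:,0] = (+0.85917,-0.41970,+0.29271); r₂ = λ·B[:,1] = (+0.21928,+0.81885,+0.53048)
r₃ = r₁×r₂ = (-0.46232,-0.39159,+0.79556); SVD([r₁ r₂ r₃]) → R = UVᵀ:
  R  [+0.85917 +0.21928 -0.46232]
  R  [-0.41970 +0.81885 -0.39159]
  R  [+0.29271 +0.53048 +0.79556]
t = (+0.00227, +0.04949, +1.38523) m
tr R = 2.473575; θ = arccos((tr R − 1)/2) = 0.742489 rad = 42.542°
axis k = ((R−Rᵀ)₃₂, (R−Rᵀ)₁₃, (R−Rᵀ)₂₁) / (2 sinθ) = (+0.681879, -0.558351, -0.472530)
rvec = θ·k = (+0.506288, -0.414570, -0.350849)

rvec=(0.5063, -0.4146, -0.3508) tvec=(0.0023, 0.0495, 1.3852)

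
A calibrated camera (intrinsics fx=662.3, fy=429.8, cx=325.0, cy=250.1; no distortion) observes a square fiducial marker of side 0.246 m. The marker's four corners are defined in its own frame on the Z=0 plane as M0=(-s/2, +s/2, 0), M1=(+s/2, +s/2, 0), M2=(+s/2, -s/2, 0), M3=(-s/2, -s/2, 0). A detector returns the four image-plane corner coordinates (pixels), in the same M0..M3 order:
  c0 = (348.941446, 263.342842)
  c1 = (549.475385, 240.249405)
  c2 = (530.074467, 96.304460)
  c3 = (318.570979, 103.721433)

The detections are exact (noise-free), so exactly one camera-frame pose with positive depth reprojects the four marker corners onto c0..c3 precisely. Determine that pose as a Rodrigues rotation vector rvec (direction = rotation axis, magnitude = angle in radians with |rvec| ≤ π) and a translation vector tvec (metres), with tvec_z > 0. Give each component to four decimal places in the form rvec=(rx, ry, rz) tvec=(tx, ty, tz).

Intrinsics K: fx=662.3, fy=429.8, cx=325.0, cy=250.1
Marker side s = 0.246 m; corners in marker frame (Z=0):
  M0 = (-0.1230, +0.1230, 0)
  M1 = (+0.1230, +0.1230, 0)
  M2 = (+0.1230, -0.1230, 0)
  M3 = (-0.1230, -0.1230, 0)
Detected image corners:
  c0 = (348.941446, 263.342842) px
  c1 = (549.475385, 240.249405) px
  c2 = (530.074467, 96.304460) px
  c3 = (318.570979, 103.721433) px
Planar DLT: solve 8×8 A·h = b for H (H[2,2]=1):
  H  [+1027.58733 +171.48183 +442.54419]
  H  [+14.09284 +644.09787 +177.02368]
  H  [+0.43630 +0.16374 +1.00000]
B = K⁻¹H; ‖b₁‖=1.424078, ‖b₂‖=1.424078; λ = 2/(‖b₁‖+‖b₂‖) = 0.702209, sign → tz>0 ⇒ λ=+0.702209
r₁ = λ·B[:,0] = (+0.93916,-0.15525,+0.30638); r₂ = λ·B[:,1] = (+0.12539,+0.98542,+0.11498)
r₃ = r₁×r₂ = (-0.31976,-0.06957,+0.94494); SVD([r₁ r₂ r₃]) → R = UVᵀ:
  R  [+0.93916 +0.12539 -0.31976]
  R  [-0.15525 +0.98542 -0.06957]
  R  [+0.30638 +0.11498 +0.94494]
t = (+0.12463, -0.11939, +0.70221) m
tr R = 2.869527; θ = arccos((tr R − 1)/2) = 0.363203 rad = 20.810°
axis k = ((R−Rᵀ)₃₂, (R−Rᵀ)₁₃, (R−Rᵀ)₂₁) / (2 sinθ) = (+0.259733, -0.881211, -0.394976)
rvec = θ·k = (+0.094336, -0.320058, -0.143457)

rvec=(0.0943, -0.3201, -0.1435) tvec=(0.1246, -0.1194, 0.7022)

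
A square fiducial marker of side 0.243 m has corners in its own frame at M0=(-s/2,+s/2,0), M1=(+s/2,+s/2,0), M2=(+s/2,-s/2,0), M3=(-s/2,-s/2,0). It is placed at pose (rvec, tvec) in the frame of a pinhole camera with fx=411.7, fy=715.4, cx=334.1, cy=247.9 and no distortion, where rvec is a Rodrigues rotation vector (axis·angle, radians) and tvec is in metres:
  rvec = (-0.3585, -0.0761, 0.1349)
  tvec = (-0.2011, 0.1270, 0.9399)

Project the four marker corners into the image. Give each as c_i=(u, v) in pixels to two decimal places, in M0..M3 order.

Intrinsics K: fx=411.7, fy=715.4, cx=334.1, cy=247.9
Marker side s = 0.243 m; corners in marker frame (Z=0):
  M0 = (-0.1215, +0.1215, 0)
  M1 = (+0.1215, +0.1215, 0)
  M2 = (+0.1215, -0.1215, 0)
  M3 = (-0.1215, -0.1215, 0)
rvec = (-0.3585, -0.0761, 0.1349), |rvec| = θ = 0.39053 rad = 22.376°
Rodrigues: sinθ=0.38068, 1−cosθ=0.07529; R = I + sinθ·[k]× + (1−cosθ)·[k]×²:
    [+0.98816 -0.11803 -0.09806]
    [+0.14497 +0.92757 +0.34439]
    [+0.05031 -0.35452 +0.93369]
t = (-0.2011, 0.1270, 0.9399) m
M0: Pc = R·M0+t = (-0.33550, +0.22209, +0.89071); u = 411.7·(-0.33550)/0.89071 + 334.1 = 179.0265, v = 715.4·(+0.22209)/0.89071 + 247.9 = 426.2744
M1: Pc = R·M1+t = (-0.09538, +0.25731, +0.90294); u = 411.7·(-0.09538)/0.90294 + 334.1 = 290.6112, v = 715.4·(+0.25731)/0.90294 + 247.9 = 451.7697
M2: Pc = R·M2+t = (-0.06670, +0.03191, +0.98909); u = 411.7·(-0.06670)/0.98909 + 334.1 = 306.3373, v = 715.4·(+0.03191)/0.98909 + 247.9 = 270.9831
M3: Pc = R·M3+t = (-0.30682, -0.00331, +0.97686); u = 411.7·(-0.30682)/0.97686 + 334.1 = 204.7901, v = 715.4·(-0.00331)/0.97686 + 247.9 = 245.4739

c0=(179.03, 426.27) c1=(290.61, 451.77) c2=(306.34, 270.98) c3=(204.79, 245.47)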